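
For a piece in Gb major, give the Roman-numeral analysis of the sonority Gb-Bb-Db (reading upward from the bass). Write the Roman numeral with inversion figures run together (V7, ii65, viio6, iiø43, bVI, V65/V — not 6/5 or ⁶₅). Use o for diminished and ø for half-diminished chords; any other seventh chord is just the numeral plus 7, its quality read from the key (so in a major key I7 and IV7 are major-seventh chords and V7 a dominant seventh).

The pitches Gb-Bb-Db form a major triad rooted on Gb.
Gb is scale degree 1 in Gb major, and a major triad on that degree is written I.

I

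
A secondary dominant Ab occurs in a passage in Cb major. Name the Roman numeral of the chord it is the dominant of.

ii

The chord is a major triad on Ab.
A dominant resolves down a perfect fifth: Ab → Db. In Cb major, Db is scale degree 2, i.e. ii.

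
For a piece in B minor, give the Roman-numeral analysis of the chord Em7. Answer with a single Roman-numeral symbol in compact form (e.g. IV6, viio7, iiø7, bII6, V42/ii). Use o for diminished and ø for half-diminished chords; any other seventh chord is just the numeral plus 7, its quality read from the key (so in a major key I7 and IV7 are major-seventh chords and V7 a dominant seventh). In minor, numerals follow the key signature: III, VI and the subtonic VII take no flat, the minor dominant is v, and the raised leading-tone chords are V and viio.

The pitches E-G-B-D form a minor seventh chord rooted on E.
In B minor, E is the subdominant; the diatonic minor seventh chord there is iv7.

iv7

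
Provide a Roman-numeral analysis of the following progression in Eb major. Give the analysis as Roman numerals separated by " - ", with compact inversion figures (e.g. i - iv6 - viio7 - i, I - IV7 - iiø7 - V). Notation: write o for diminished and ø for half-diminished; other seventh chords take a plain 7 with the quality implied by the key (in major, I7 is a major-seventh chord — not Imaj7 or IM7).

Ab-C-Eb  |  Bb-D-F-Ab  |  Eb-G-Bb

IV - V7 - I

Ab-C-Eb: major triad on Ab = scale degree 4 → IV.
Bb-D-F-Ab has root Bb, degree 5 in Eb major, so V7.
Eb-G-Bb has root Eb, degree 1 in Eb major, so I.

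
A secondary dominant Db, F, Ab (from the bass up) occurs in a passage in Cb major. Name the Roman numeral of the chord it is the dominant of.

V

The chord is a major triad on Db.
A dominant resolves down a perfect fifth: Db → Gb. In Cb major, Gb is scale degree 5, i.e. V.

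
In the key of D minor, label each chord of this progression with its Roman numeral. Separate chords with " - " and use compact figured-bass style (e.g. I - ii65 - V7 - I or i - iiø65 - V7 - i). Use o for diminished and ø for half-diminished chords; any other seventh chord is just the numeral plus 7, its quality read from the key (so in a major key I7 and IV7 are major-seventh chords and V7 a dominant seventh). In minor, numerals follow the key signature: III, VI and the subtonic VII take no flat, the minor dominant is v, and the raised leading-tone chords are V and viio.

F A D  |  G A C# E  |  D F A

i6 - V42 - i

F-A-D: root D is the tonic; minor triad there is i6.
G-A-C#-E: dominant seventh chord on A = scale degree 5 → V42.
D-F-A: minor triad on D = scale degree 1 → i.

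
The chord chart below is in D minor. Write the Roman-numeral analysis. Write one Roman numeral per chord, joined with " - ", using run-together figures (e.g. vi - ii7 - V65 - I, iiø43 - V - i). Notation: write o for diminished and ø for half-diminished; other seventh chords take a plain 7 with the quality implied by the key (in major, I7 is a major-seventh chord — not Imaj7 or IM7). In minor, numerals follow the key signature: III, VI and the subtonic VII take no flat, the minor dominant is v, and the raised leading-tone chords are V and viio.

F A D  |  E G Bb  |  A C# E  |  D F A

F-A-D has root D, degree 1 in D minor, so i6.
E-G-Bb: root E is the supertonic; diminished triad there is iio.
A-C#-E: major triad on A = scale degree 5 → V.
D-F-A: minor triad on D = scale degree 1 → i.

i6 - iio - V - i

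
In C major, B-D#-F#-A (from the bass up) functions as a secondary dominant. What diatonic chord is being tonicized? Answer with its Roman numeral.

The chord is a dominant seventh chord on B.
A dominant resolves down a perfect fifth: B → E. In C major, E is scale degree 3, i.e. iii.

iii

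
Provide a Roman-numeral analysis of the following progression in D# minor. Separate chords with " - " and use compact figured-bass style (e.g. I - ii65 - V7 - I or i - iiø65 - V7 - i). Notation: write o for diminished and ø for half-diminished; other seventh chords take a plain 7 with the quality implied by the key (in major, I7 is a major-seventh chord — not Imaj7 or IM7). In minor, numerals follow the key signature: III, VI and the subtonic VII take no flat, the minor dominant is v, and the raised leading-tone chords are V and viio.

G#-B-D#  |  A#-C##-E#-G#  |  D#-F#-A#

iv - V7 - i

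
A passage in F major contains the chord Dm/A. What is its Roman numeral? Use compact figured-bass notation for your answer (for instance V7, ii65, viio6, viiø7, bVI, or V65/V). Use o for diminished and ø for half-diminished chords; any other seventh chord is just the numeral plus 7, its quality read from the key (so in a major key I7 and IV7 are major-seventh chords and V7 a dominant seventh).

vi64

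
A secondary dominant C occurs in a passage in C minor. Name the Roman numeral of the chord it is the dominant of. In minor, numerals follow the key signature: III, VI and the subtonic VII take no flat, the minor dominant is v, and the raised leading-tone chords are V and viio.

iv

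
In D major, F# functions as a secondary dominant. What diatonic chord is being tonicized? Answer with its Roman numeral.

The chord is a major triad on F#.
A dominant resolves down a perfect fifth: F# → B. In D major, B is scale degree 6, i.e. vi.

vi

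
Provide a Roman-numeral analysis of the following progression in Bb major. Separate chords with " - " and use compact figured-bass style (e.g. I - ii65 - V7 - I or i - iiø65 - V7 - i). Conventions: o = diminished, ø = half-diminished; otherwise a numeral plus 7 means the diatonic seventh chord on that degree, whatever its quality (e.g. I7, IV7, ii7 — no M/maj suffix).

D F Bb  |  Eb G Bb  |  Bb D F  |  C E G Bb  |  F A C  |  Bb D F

I6 - IV - I - V7/V - V - I

D-F-Bb: root Bb is the tonic; major triad there is I6.
Eb-G-Bb: major triad on Eb = scale degree 4 → IV.
Bb-D-F: major triad on Bb = scale degree 1 → I.
C-E-G-Bb: chromatic; C is V of V, so V7/V.
F-A-C has root F, degree 5 in Bb major, so V.
Bb-D-F: root Bb is the tonic; major triad there is I.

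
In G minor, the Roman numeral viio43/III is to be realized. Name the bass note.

The applied chord viio43/III is rooted on A: A-C-Eb-Gb.
The figure 43 means second inversion — the fifth is in the bass.

Eb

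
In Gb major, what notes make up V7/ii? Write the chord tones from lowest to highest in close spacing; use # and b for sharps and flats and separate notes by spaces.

V7/ii is a secondary dominant — the dominant seventh of ii. ii in Gb major is Ab, so the applied chord's root is Eb, a perfect fifth above.
Building a dominant seventh chord on Eb gives Eb-G-Bb-Db.

Eb G Bb Db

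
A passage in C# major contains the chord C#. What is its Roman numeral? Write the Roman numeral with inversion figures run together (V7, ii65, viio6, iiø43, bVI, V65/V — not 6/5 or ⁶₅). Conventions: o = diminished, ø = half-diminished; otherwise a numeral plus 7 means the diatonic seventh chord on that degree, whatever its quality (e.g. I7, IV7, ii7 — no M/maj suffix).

Stacked in thirds the chord is C#-E#-G#: a major triad on C#.
In C# major, C# is the tonic; the diatonic major triad there is I.

I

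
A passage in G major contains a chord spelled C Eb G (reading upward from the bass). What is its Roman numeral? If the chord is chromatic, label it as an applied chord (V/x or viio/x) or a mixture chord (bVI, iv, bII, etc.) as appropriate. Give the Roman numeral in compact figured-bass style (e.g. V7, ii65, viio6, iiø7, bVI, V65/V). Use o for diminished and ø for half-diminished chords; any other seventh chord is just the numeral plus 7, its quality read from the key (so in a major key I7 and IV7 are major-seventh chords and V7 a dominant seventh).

Stacked in thirds the chord is C-Eb-G: a minor triad on C.
C is the fourth degree of G major. This is the minor subdominant, borrowed from the parallel minor.

iv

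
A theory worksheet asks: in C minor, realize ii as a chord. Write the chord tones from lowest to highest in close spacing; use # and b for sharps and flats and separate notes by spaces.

D F A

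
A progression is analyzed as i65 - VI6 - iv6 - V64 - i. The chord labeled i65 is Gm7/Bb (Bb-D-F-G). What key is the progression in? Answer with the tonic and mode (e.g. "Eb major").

The anchor chord is a minor seventh chord on G, labeled i65.
If G is scale degree 1 and the mode makes that degree carry a minor seventh chord, the tonic is G and the mode is minor.

G minor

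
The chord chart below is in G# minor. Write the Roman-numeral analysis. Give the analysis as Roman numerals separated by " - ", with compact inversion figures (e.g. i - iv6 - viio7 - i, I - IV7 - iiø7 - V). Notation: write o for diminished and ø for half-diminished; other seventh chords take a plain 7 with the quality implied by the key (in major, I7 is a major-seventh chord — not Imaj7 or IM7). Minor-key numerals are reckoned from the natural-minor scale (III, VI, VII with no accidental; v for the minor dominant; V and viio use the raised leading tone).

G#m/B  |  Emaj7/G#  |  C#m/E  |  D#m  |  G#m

G#m/B has root G#, degree 1 in G# minor, so i6.
Emaj7/G#: major seventh chord on E = scale degree 6 → VI65.
C#m/E: minor triad on C# = scale degree 4 → iv6.
D#m: root D# is the dominant; minor triad there is v.
G#m: root G# is the tonic; minor triad there is i.

i6 - VI65 - iv6 - v - i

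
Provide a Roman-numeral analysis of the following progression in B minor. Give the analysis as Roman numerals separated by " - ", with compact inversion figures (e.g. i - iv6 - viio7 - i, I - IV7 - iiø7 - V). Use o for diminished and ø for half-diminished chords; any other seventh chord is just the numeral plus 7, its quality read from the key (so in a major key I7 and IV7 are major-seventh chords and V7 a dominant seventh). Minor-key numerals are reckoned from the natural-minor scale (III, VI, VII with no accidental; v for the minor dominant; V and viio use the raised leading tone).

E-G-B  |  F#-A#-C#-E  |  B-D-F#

iv - V7 - i

E-G-B: minor triad on E = scale degree 4 → iv.
F#-A#-C#-E: root F# is the dominant; dominant seventh chord there is V7.
B-D-F# has root B, degree 1 in B minor, so i.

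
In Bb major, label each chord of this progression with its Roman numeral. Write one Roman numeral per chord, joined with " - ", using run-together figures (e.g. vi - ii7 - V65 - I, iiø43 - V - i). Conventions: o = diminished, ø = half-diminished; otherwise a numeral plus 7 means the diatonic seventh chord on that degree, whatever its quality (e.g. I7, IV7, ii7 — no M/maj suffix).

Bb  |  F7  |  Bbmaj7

Bb has root Bb, degree 1 in Bb major, so I.
F7 has root F, degree 5 in Bb major, so V7.
Bbmaj7 has root Bb, degree 1 in Bb major, so I7.

I - V7 - I7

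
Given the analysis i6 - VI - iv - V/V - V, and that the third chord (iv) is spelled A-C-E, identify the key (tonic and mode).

The chord Am is a minor triad rooted on A; its label is iv.
iv on A implies A is the subdominant; that puts the tonic at E, and the lowercase numeral fits minor mode.

E minor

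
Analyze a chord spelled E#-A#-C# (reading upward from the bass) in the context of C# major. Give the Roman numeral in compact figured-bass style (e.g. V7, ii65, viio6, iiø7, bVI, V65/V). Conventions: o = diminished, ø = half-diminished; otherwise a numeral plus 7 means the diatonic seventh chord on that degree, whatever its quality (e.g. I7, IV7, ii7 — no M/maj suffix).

vi64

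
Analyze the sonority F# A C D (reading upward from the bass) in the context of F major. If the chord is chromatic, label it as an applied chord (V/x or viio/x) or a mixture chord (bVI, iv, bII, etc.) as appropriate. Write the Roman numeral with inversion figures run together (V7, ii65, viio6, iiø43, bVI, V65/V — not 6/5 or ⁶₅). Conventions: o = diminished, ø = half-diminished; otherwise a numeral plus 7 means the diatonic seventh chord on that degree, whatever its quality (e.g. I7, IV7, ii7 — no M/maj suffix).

V65/ii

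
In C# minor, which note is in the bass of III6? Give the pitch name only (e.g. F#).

III in C# minor has root E; the chord is E-G#-B.
The figure 6 means first inversion — the third is in the bass.

G#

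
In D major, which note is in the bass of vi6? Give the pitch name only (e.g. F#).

D

vi in D major has root B; the chord is B-D-F#.
The figure 6 means first inversion — the third is in the bass.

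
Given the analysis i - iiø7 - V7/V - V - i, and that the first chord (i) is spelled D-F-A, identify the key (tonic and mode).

The anchor chord is a minor triad on D, labeled i.
If D is scale degree 1 and the mode makes that degree carry a minor triad, the tonic is D and the mode is minor.

D minor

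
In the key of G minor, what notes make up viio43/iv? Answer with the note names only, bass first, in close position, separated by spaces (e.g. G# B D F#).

F Ab B D

The slash marks an applied leading-tone chord: viio of iv. In G minor, iv is C, so the leading tone to it is B, a half step below.
Building a fully diminished seventh chord on B gives B-D-F-Ab.
With the 43 figure the chord is in second inversion; from the bass F upward in close position it reads F-Ab-B-D.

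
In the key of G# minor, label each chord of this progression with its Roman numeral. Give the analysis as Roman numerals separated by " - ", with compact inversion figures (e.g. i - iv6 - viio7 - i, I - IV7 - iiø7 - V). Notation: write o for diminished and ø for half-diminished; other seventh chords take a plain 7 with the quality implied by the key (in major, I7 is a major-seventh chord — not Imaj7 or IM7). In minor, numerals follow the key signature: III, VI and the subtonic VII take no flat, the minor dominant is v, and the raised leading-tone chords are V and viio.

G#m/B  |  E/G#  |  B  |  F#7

i6 - VI6 - III - VII7

G#m/B: root G# is the tonic; minor triad there is i6.
E/G#: major triad on E = scale degree 6 → VI6.
B has root B, degree 3 in G# minor, so III.
F#7: dominant seventh chord on F# = scale degree 7 → VII7.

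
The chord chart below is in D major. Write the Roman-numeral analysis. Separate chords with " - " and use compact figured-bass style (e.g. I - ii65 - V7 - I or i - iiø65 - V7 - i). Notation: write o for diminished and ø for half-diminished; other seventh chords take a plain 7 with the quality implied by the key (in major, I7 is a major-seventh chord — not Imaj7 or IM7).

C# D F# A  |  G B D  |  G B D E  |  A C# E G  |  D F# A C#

C#-D-F#-A: root D is the tonic; major seventh chord there is I42.
G-B-D: root G is the subdominant; major triad there is IV.
G-B-D-E has root E, degree 2 in D major, so ii65.
A-C#-E-G: dominant seventh chord on A = scale degree 5 → V7.
D-F#-A-C# has root D, degree 1 in D major, so I7.

I42 - IV - ii65 - V7 - I7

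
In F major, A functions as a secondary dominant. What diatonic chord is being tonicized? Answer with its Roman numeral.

vi

The chord is a major triad on A.
A dominant resolves down a perfect fifth: A → D. In F major, D is scale degree 6, i.e. vi.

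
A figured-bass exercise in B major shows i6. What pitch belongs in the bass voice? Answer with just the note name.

i in B major has root B; the chord is B-D-F#.
The figure 6 means first inversion — the third is in the bass.

D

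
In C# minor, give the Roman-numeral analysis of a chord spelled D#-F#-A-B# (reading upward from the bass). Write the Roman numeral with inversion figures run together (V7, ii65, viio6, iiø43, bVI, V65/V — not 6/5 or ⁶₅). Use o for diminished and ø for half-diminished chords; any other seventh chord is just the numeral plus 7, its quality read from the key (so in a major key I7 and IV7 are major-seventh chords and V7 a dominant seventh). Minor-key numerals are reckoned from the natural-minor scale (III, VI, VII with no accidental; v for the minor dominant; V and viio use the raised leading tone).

The pitches B#-D#-F#-A form a fully diminished seventh chord rooted on B#.
In C# minor, B# is the leading tone; the diatonic fully diminished seventh chord there is viio7.
With D# in the bass the chord is in first inversion, so the figured bass is 65.

viio65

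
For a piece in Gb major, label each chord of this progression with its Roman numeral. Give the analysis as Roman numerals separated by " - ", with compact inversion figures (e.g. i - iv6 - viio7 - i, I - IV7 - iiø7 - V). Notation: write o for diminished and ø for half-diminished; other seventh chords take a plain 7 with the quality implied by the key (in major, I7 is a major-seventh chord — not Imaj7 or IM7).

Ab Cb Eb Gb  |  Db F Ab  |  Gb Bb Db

ii7 - V - I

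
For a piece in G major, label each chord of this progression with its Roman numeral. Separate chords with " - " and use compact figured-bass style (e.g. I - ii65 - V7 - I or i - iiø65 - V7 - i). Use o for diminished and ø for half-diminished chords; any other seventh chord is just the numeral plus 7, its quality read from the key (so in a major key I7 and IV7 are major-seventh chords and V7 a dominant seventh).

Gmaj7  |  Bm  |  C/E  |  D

I7 - iii - IV6 - V

Gmaj7: root G is the tonic; major seventh chord there is I7.
Bm: root B is the mediant; minor triad there is iii.
C/E: major triad on C = scale degree 4 → IV6.
D: root D is the dominant; major triad there is V.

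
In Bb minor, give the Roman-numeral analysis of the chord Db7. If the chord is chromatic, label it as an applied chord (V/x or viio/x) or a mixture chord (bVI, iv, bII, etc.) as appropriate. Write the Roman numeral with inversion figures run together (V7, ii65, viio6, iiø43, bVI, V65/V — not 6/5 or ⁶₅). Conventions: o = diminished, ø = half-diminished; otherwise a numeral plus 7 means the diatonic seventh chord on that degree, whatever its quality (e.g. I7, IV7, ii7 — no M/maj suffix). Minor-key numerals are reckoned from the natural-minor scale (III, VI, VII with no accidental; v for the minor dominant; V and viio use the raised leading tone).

V7/VI

The pitches Db-F-Ab-Cb form a dominant seventh chord rooted on Db.
Db is not a diatonic chord root with this quality in Bb minor, but it lies a perfect fifth above Gb (VI), so the chord functions as an applied dominant of VI.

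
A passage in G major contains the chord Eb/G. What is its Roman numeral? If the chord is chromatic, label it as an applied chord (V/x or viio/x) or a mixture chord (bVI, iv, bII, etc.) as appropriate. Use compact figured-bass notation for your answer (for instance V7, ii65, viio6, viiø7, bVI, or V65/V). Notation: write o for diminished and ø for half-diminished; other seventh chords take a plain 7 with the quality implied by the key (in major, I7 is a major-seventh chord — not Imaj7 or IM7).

The pitches Eb-G-Bb form a major triad rooted on Eb.
Eb is the lowered sixth degree of G major (diatonic 6 would be E). This is a major triad on the lowered sixth degree, borrowed from the parallel minor.
With G in the bass the chord is in first inversion, so the figured bass is 6.

bVI6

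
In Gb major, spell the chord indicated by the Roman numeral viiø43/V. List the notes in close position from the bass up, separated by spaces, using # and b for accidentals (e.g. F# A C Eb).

The slash marks an applied leading-tone chord: viio of V. In Gb major, V is Db, so the leading tone to it is C, a half step below.
Building a half-diminished seventh chord on C gives C-Eb-Gb-Bb.
With the 43 figure the chord is in second inversion; from the bass Gb upward in close position it reads Gb-Bb-C-Eb.

Gb Bb C Eb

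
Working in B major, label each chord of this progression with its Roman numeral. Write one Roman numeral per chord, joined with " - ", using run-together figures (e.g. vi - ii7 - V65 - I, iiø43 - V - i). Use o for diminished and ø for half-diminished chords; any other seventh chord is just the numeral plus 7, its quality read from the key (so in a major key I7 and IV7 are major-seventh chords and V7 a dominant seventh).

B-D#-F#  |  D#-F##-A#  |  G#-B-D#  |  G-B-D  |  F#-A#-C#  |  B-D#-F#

B-D#-F#: root B is the tonic; major triad there is I.
D#-F##-A#: chromatic; D# is V of vi, so V/vi.
G#-B-D# has root G#, degree 6 in B major, so vi.
G-B-D: major triad on G — chromatic; bVI (borrowed from the parallel minor).
F#-A#-C#: major triad on F# = scale degree 5 → V.
B-D#-F#: root B is the tonic; major triad there is I.

I - V/vi - vi - bVI - V - I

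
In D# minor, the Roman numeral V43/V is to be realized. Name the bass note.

The applied chord V43/V is rooted on E#: E#-G##-B#-D#.
The figure 43 means second inversion — the fifth is in the bass.

B#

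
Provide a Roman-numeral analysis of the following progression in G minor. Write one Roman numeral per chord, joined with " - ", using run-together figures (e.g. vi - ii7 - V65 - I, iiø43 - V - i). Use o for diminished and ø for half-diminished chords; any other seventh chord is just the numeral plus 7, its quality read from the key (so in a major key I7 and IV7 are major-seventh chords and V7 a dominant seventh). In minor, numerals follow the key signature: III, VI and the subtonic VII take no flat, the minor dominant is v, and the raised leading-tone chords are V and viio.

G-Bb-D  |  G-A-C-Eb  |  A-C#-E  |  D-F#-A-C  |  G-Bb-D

i - iiø42 - V/V - V7 - i

G-Bb-D: minor triad on G = scale degree 1 → i.
G-A-C-Eb has root A, degree 2 in G minor, so iiø42.
A-C#-E: a major triad on A, the applied dominant of V → V/V.
D-F#-A-C: dominant seventh chord on D = scale degree 5 → V7.
G-Bb-D: root G is the tonic; minor triad there is i.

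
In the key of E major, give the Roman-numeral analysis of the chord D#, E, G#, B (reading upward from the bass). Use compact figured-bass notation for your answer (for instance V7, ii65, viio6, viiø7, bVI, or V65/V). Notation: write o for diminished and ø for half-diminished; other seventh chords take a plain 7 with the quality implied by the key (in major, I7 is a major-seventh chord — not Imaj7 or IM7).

Stacked in thirds the chord is E-G#-B-D#: a major seventh chord on E.
In E major, E is the tonic; the diatonic major seventh chord there is I7.
With D# in the bass the chord is in third inversion, so the figured bass is 42.

I42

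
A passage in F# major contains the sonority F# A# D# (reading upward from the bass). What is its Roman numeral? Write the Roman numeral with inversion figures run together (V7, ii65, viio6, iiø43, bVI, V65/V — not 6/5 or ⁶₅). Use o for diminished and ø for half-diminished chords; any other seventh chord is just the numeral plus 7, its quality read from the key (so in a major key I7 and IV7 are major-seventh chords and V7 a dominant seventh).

The pitches D#-F#-A# form a minor triad rooted on D#.
In F# major, D# is the submediant; the diatonic minor triad there is vi.
With F# in the bass the chord is in first inversion, so the figured bass is 6.

vi6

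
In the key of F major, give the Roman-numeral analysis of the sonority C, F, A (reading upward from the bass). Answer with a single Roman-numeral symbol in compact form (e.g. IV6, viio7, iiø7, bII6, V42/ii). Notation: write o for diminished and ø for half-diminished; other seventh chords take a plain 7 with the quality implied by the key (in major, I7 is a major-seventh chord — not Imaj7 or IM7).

I64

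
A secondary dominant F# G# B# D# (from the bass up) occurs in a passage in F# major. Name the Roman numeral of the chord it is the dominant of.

V

The chord is a dominant seventh chord on G#.
A dominant resolves down a perfect fifth: G# → C#. In F# major, C# is scale degree 5, i.e. V.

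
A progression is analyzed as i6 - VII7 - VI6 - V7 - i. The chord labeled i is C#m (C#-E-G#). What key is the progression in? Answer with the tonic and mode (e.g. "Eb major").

C# minor

i is given as C#-E-G# — a minor triad with root C#.
If C# is scale degree 1 and the mode makes that degree carry a minor triad, the tonic is C# and the mode is minor.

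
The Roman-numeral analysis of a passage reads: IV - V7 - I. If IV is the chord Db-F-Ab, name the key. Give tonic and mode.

Ab major

The chord Db is a major triad rooted on Db; its label is IV.
If Db is scale degree 4 and the mode makes that degree carry a major triad, the tonic is Ab and the mode is major.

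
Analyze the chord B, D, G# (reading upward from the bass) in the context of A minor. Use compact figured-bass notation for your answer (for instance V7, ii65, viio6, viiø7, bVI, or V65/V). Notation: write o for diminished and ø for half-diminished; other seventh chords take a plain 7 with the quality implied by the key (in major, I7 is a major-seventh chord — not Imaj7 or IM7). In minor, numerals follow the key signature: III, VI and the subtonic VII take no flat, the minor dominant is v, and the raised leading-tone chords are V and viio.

viio6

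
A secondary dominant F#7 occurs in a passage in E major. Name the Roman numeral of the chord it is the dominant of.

V

The chord is a dominant seventh chord on F#.
A dominant resolves down a perfect fifth: F# → B. In E major, B is scale degree 5, i.e. V.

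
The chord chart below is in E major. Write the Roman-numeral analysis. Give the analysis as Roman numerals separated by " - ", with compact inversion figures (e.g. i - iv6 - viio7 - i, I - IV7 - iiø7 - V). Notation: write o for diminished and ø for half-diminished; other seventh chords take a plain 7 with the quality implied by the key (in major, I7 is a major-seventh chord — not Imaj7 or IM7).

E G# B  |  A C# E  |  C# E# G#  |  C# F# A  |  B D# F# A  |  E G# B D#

I - IV - V/ii - ii64 - V7 - I7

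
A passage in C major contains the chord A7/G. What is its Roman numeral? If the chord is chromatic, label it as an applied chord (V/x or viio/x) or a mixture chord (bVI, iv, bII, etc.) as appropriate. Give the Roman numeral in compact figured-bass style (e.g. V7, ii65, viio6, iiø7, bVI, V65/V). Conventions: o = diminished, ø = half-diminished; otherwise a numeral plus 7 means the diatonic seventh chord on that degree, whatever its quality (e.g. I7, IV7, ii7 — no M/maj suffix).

V42/ii

Stacked in thirds the chord is A-C#-E-G: a dominant seventh chord on A.
A is not a diatonic chord root with this quality in C major, but it lies a perfect fifth above D (ii), so the chord functions as an applied dominant of ii.
With G in the bass the chord is in third inversion, so the figured bass is 42.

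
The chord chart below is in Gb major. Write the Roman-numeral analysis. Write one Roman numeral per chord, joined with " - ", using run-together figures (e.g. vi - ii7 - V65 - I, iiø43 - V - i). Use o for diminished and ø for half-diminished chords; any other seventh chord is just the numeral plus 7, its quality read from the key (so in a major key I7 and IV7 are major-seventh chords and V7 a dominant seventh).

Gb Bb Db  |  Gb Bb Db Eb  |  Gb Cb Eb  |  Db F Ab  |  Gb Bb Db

I - vi65 - IV64 - V - I

Gb-Bb-Db has root Gb, degree 1 in Gb major, so I.
Gb-Bb-Db-Eb: minor seventh chord on Eb = scale degree 6 → vi65.
Gb-Cb-Eb: root Cb is the subdominant; major triad there is IV64.
Db-F-Ab: major triad on Db = scale degree 5 → V.
Gb-Bb-Db: major triad on Gb = scale degree 1 → I.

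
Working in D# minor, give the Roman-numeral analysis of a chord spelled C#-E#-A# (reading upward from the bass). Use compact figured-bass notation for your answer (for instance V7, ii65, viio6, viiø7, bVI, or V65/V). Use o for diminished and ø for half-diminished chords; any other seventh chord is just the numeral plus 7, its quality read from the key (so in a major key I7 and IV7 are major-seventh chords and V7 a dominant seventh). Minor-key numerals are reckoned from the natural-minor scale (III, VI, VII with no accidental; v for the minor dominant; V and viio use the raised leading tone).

Stacked in thirds the chord is A#-C#-E#: a minor triad on A#.
In D# minor, A# is the dominant; the diatonic minor triad there is v.
With C# in the bass the chord is in first inversion, so the figured bass is 6.

v6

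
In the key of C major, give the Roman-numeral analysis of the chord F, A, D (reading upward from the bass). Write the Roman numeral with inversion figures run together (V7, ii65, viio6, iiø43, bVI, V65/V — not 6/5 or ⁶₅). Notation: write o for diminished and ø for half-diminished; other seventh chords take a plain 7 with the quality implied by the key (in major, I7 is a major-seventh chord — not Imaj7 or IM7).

ii6

Stacked in thirds the chord is D-F-A: a minor triad on D.
In C major, D is the supertonic; the diatonic minor triad there is ii.
With F in the bass the chord is in first inversion, so the figured bass is 6.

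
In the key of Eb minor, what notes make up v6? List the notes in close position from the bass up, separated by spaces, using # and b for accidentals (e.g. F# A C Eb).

In Eb minor, the fifth degree is Bb, and the diatonic chord built there is a minor triad.
That chord is spelled Bb-Db-F.
The figured bass 6 indicates first inversion, placing the third (Db) in the bass: Db-F-Bb.

Db F Bb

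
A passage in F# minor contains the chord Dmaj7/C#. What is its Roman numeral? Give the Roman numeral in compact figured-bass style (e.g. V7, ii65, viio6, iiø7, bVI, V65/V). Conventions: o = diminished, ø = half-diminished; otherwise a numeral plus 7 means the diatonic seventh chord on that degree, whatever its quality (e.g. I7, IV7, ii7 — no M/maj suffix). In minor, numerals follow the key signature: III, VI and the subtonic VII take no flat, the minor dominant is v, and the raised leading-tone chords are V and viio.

VI42

Stacked in thirds the chord is D-F#-A-C#: a major seventh chord on D.
D is scale degree 6 in F# minor, and a major seventh chord on that degree is written VI7.
With C# in the bass the chord is in third inversion, so the figured bass is 42.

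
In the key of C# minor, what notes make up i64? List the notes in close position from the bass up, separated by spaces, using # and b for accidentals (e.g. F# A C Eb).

The numeral's case and figure indicate a minor triad. In C# minor its root, scale degree 1, is C#.
Stacking thirds from C# gives C#-E-G#.
With the 64 figure the chord is in second inversion; from the bass G# upward in close position it reads G#-C#-E.

G# C# E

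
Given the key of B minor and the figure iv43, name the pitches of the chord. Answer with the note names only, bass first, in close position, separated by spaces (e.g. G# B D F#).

B D E G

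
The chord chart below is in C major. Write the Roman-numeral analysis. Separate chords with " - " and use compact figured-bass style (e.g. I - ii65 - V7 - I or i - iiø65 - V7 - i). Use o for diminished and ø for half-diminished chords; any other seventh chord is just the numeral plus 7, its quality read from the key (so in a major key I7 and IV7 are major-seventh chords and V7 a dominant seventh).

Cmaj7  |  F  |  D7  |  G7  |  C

I7 - IV - V7/V - V7 - I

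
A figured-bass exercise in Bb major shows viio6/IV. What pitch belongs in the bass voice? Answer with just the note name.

The applied chord viio6/IV is rooted on D: D-F-Ab.
The figure 6 means first inversion — the third is in the bass.

F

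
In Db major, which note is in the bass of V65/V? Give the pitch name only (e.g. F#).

G

The applied chord V65/V is rooted on Eb: Eb-G-Bb-Db.
The figure 65 means first inversion — the third is in the bass.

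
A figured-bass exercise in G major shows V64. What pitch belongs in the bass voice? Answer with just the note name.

A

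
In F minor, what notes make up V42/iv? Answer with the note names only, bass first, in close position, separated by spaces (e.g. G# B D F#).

V42/iv is a secondary dominant — the dominant seventh of iv. iv in F minor is Bb, so the applied chord's root is F, a perfect fifth above.
Building a dominant seventh chord on F gives F-A-C-Eb.
The figured bass 42 indicates third inversion, placing the seventh (Eb) in the bass: Eb-F-A-C.

Eb F A C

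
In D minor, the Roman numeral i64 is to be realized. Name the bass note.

A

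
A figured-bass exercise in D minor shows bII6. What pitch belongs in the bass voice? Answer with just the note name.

G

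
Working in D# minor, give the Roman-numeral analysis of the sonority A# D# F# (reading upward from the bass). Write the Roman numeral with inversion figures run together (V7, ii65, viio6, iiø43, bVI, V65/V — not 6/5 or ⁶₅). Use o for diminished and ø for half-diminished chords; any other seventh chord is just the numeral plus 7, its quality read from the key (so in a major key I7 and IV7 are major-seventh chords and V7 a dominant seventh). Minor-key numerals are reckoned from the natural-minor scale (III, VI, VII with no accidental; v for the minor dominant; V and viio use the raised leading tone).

i64

Stacked in thirds the chord is D#-F#-A#: a minor triad on D#.
D# is scale degree 1 in D# minor, and a minor triad on that degree is written i.
With A# in the bass the chord is in second inversion, so the figured bass is 64.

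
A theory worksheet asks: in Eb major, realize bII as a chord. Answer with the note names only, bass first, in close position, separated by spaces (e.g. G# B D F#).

Fb Ab Cb

bII is the Neapolitan chord — a major triad on the lowered second degree. In Eb major that root is Fb.
So the chord is Fb-Ab-Cb, a major triad.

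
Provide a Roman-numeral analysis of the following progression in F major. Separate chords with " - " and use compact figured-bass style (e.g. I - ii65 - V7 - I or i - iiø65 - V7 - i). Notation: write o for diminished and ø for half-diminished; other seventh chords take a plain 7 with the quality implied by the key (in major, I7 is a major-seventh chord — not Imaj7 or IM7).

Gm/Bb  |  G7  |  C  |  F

ii6 - V7/V - V - I

Gm/Bb: minor triad on G = scale degree 2 → ii6.
G7: chromatic; G is V of V, so V7/V.
C: root C is the dominant; major triad there is V.
F has root F, degree 1 in F major, so I.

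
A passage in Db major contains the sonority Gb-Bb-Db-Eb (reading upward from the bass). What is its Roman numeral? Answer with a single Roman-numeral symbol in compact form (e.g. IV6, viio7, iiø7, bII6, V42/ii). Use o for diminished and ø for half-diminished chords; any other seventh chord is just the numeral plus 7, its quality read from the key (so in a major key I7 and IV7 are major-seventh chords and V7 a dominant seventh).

The pitches Eb-Gb-Bb-Db form a minor seventh chord rooted on Eb.
In Db major, Eb is the supertonic; the diatonic minor seventh chord there is ii7.
With Gb in the bass the chord is in first inversion, so the figured bass is 65.

ii65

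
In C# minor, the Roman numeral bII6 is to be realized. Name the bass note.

bII in C# minor has root D; the chord is D-F#-A.
The figure 6 means first inversion — the third is in the bass.

F#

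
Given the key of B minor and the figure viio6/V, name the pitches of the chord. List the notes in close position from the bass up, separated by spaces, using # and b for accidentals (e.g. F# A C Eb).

G# B E#

The slash marks an applied leading-tone chord: viio of V. In B minor, V is F#, so the leading tone to it is E#, a half step below.
Building a diminished triad on E# gives E#-G#-B.
The figured bass 6 indicates first inversion, placing the third (G#) in the bass: G#-B-E#.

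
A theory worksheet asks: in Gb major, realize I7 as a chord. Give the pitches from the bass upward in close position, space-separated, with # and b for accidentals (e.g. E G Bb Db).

Gb Bb Db F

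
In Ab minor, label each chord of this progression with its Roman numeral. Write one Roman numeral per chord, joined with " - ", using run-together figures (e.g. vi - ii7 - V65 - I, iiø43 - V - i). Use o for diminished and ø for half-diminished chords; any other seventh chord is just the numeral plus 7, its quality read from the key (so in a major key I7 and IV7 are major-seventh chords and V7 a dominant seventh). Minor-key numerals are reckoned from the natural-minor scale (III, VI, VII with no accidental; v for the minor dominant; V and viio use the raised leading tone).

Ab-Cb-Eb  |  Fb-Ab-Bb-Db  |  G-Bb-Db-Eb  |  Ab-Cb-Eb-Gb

Ab-Cb-Eb: minor triad on Ab = scale degree 1 → i.
Fb-Ab-Bb-Db has root Bb, degree 2 in Ab minor, so iiø43.
G-Bb-Db-Eb: dominant seventh chord on Eb = scale degree 5 → V65.
Ab-Cb-Eb-Gb has root Ab, degree 1 in Ab minor, so i7.

i - iiø43 - V65 - i7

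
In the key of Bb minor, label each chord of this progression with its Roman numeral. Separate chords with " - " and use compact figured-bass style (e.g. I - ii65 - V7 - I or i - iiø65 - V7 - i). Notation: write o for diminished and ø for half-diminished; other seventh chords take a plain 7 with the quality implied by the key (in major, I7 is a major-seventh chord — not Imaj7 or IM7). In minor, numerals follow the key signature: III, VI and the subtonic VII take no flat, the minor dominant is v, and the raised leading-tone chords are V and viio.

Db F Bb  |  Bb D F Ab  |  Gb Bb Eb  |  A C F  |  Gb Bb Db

Db-F-Bb: minor triad on Bb = scale degree 1 → i6.
Bb-D-F-Ab: a dominant seventh chord on Bb, the applied dominant of iv → V7/iv.
Gb-Bb-Eb: root Eb is the subdominant; minor triad there is iv6.
A-C-F: major triad on F = scale degree 5 → V6.
Gb-Bb-Db has root Gb, degree 6 in Bb minor, so VI.

i6 - V7/iv - iv6 - V6 - VI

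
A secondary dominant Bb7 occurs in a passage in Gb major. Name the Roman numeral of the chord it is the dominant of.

The chord is a dominant seventh chord on Bb.
A dominant resolves down a perfect fifth: Bb → Eb. In Gb major, Eb is scale degree 6, i.e. vi.

vi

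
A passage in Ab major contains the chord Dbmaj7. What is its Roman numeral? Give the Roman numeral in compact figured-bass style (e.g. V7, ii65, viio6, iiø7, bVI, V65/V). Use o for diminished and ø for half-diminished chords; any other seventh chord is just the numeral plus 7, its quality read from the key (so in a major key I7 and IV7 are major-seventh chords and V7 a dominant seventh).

The pitches Db-F-Ab-C form a major seventh chord rooted on Db.
Db is scale degree 4 in Ab major, and a major seventh chord on that degree is written IV7.

IV7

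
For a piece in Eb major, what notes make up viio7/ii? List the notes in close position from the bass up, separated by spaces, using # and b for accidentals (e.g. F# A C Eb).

viio7/ii is a secondary leading-tone chord. The target ii is F in Eb major; the applied chord is rooted a semitone below, on E.
Building a fully diminished seventh chord on E gives E-G-Bb-Db.

E G Bb Db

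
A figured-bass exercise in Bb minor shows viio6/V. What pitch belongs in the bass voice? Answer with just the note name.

G

The applied chord viio6/V is rooted on E: E-G-Bb.
The figure 6 means first inversion — the third is in the bass.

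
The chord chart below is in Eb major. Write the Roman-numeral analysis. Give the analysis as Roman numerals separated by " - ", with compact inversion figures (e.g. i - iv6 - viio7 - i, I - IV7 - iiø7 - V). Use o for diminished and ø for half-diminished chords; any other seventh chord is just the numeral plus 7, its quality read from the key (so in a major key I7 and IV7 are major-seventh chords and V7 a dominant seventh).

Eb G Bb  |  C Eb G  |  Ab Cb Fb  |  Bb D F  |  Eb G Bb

I - vi - bII6 - V - I

Eb-G-Bb: root Eb is the tonic; major triad there is I.
C-Eb-G: minor triad on C = scale degree 6 → vi.
Ab-Cb-Fb: major triad on Fb — chromatic; Fb is the lowered second degree, so this is the Neapolitan sixth, bII6 (third, Ab, in the bass — hence the 6).
Bb-D-F: root Bb is the dominant; major triad there is V.
Eb-G-Bb has root Eb, degree 1 in Eb major, so I.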